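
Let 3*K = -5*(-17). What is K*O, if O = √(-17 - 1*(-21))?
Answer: 170/3 ≈ 56.667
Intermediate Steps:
O = 2 (O = √(-17 + 21) = √4 = 2)
K = 85/3 (K = (-5*(-17))/3 = (⅓)*85 = 85/3 ≈ 28.333)
K*O = (85/3)*2 = 170/3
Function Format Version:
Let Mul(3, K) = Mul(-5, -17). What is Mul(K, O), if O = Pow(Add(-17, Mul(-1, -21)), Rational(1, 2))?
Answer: Rational(170, 3) ≈ 56.667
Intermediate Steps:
O = 2 (O = Pow(Add(-17, 21), Rational(1, 2)) = Pow(4, Rational(1, 2)) = 2)
K = Rational(85, 3) (K = Mul(Rational(1, 3), Mul(-5, -17)) = Mul(Rational(1, 3), 85) = Rational(85, 3) ≈ 28.333)
Mul(K, O) = Mul(Rational(85, 3), 2) = Rational(170, 3)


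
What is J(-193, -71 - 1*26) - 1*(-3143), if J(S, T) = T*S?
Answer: 21864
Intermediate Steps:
J(S, T) = S*T
J(-193, -71 - 1*26) - 1*(-3143) = -193*(-71 - 1*26) - 1*(-3143) = -193*(-71 - 26) + 3143 = -193*(-97) + 3143 = 18721 + 3143 = 21864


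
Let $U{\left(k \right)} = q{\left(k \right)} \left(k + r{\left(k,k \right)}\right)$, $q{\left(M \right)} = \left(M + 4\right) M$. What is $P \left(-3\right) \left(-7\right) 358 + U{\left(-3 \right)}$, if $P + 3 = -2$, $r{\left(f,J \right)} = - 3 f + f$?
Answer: $-37599$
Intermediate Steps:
$r{\left(f,J \right)} = - 2 f$
$P = -5$ ($P = -3 - 2 = -5$)
$q{\left(M \right)} = M \left(4 + M\right)$ ($q{\left(M \right)} = \left(4 + M\right) M = M \left(4 + M\right)$)
$U{\left(k \right)} = - k^{2} \left(4 + k\right)$ ($U{\left(k \right)} = k \left(4 + k\right) \left(k - 2 k\right) = k \left(4 + k\right) \left(- k\right) = - k^{2} \left(4 + k\right)$)
$P \left(-3\right) \left(-7\right) 358 + U{\left(-3 \right)} = \left(-5\right) \left(-3\right) \left(-7\right) 358 + \left(-3\right)^{2} \left(-4 - -3\right) = 15 \left(-7\right) 358 + 9 \left(-4 + 3\right) = \left(-105\right) 358 + 9 \left(-1\right) = -37590 - 9 = -37599$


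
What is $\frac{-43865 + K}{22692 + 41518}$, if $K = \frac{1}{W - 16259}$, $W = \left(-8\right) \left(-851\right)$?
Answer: $- \frac{207284058}{303424355} \approx -0.68315$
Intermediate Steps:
$W = 6808$
$K = - \frac{1}{9451}$ ($K = \frac{1}{6808 - 16259} = \frac{1}{-9451} = - \frac{1}{9451} \approx -0.00010581$)
$\frac{-43865 + K}{22692 + 41518} = \frac{-43865 - \frac{1}{9451}}{22692 + 41518} = - \frac{414568116}{9451 \cdot 64210} = \left(- \frac{414568116}{9451}\right) \frac{1}{64210} = - \frac{207284058}{303424355}$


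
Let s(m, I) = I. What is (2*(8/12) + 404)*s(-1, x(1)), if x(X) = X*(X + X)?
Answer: 2432/3 ≈ 810.67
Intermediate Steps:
x(X) = 2*X² (x(X) = X*(2*X) = 2*X²)
(2*(8/12) + 404)*s(-1, x(1)) = (2*(8/12) + 404)*(2*1²) = (2*(8*(1/12)) + 404)*(2*1) = (2*(⅔) + 404)*2 = (4/3 + 404)*2 = (1216/3)*2 = 2432/3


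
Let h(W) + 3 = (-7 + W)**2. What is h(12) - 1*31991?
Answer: -31969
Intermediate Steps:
h(W) = -3 + (-7 + W)**2
h(12) - 1*31991 = (-3 + (-7 + 12)**2) - 1*31991 = (-3 + 5**2) - 31991 = (-3 + 25) - 31991 = 22 - 31991 = -31969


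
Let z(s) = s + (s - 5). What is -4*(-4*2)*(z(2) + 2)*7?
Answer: 224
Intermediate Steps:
z(s) = -5 + 2*s (z(s) = s + (-5 + s) = -5 + 2*s)
-4*(-4*2)*(z(2) + 2)*7 = -4*(-4*2)*((-5 + 2*2) + 2)*7 = -(-32)*((-5 + 4) + 2)*7 = -(-32)*(-1 + 2)*7 = -(-32)*7 = -4*(-8)*7 = 32*7 = 224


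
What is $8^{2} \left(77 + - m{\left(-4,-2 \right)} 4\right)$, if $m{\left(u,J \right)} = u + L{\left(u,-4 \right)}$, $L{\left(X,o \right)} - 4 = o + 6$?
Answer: $4416$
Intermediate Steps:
$L{\left(X,o \right)} = 10 + o$ ($L{\left(X,o \right)} = 4 + \left(o + 6\right) = 4 + \left(6 + o\right) = 10 + o$)
$m{\left(u,J \right)} = 6 + u$ ($m{\left(u,J \right)} = u + \left(10 - 4\right) = u + 6 = 6 + u$)
$8^{2} \left(77 + - m{\left(-4,-2 \right)} 4\right) = 8^{2} \left(77 + - (6 - 4) 4\right) = 64 \left(77 + \left(-1\right) 2 \cdot 4\right) = 64 \left(77 - 8\right) = 64 \cdot 69 = 4416$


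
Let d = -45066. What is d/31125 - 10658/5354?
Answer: -95502269/27773875 ≈ -3.4386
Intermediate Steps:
d/31125 - 10658/5354 = -45066/31125 - 10658/5354 = -45066*1/31125 - 10658*1/5354 = -15022/10375 - 5329/2677 = -95502269/27773875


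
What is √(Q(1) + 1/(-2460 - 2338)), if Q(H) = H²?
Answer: 3*√2557334/4798 ≈ 0.99990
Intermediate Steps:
√(Q(1) + 1/(-2460 - 2338)) = √(1² + 1/(-2460 - 2338)) = √(1 + 1/(-4798)) = √(1 - 1/4798) = √(4797/4798) = 3*√2557334/4798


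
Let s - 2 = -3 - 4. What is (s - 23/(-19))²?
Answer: 5184/361 ≈ 14.360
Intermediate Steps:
s = -5 (s = 2 + (-3 - 4) = 2 - 7 = -5)
(s - 23/(-19))² = (-5 - 23/(-19))² = (-5 - 23*(-1/19))² = (-5 + 23/19)² = (-72/19)² = 5184/361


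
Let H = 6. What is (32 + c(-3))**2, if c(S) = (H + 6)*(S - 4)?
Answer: 2704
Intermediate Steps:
c(S) = -48 + 12*S (c(S) = (6 + 6)*(S - 4) = 12*(-4 + S) = -48 + 12*S)
(32 + c(-3))**2 = (32 + (-48 + 12*(-3)))**2 = (32 + (-48 - 36))**2 = (32 - 84)**2 = (-52)**2 = 2704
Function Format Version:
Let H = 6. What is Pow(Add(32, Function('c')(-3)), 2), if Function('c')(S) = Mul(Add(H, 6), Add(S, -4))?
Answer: 2704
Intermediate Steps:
Function('c')(S) = Add(-48, Mul(12, S)) (Function('c')(S) = Mul(Add(6, 6), Add(S, -4)) = Mul(12, Add(-4, S)) = Add(-48, Mul(12, S)))
Pow(Add(32, Function('c')(-3)), 2) = Pow(Add(32, Add(-48, Mul(12, -3))), 2) = Pow(Add(32, Add(-48, -36)), 2) = Pow(Add(32, -84), 2) = Pow(-52, 2) = 2704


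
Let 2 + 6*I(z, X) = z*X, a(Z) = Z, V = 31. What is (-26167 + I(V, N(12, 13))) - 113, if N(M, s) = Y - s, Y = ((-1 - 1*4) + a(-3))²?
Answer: -156101/6 ≈ -26017.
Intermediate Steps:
Y = 64 (Y = ((-1 - 1*4) - 3)² = ((-1 - 4) - 3)² = (-5 - 3)² = (-8)² = 64)
N(M, s) = 64 - s
I(z, X) = -⅓ + X*z/6 (I(z, X) = -⅓ + (z*X)/6 = -⅓ + (X*z)/6 = -⅓ + X*z/6)
(-26167 + I(V, N(12, 13))) - 113 = (-26167 + (-⅓ + (⅙)*(64 - 1*13)*31)) - 113 = (-26167 + (-⅓ + (⅙)*(64 - 13)*31)) - 113 = (-26167 + (-⅓ + (⅙)*51*31)) - 113 = (-26167 + (-⅓ + 527/2)) - 113 = (-26167 + 1579/6) - 113 = -155423/6 - 113 = -156101/6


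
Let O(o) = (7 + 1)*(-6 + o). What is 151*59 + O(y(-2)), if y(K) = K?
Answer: 8845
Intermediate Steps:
O(o) = -48 + 8*o (O(o) = 8*(-6 + o) = -48 + 8*o)
151*59 + O(y(-2)) = 151*59 + (-48 + 8*(-2)) = 8909 + (-48 - 16) = 8909 - 64 = 8845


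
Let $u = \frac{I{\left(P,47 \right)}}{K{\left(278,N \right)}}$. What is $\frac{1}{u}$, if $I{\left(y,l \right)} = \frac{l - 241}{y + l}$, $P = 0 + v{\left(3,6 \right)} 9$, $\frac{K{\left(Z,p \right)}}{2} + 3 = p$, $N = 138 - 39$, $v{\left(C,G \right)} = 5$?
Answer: $- \frac{8832}{97} \approx -91.052$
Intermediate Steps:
$N = 99$
$K{\left(Z,p \right)} = -6 + 2 p$
$P = 45$ ($P = 0 + 5 \cdot 9 = 0 + 45 = 45$)
$I{\left(y,l \right)} = \frac{-241 + l}{l + y}$
$u = - \frac{97}{8832}$ ($u = \frac{\frac{1}{47 + 45} \left(-241 + 47\right)}{-6 + 2 \cdot 99} = \frac{\frac{1}{92} \left(-194\right)}{-6 + 198} = \frac{\frac{1}{92} \left(-194\right)}{192} = \left(- \frac{97}{46}\right) \frac{1}{192} = - \frac{97}{8832} \approx -0.010983$)
$\frac{1}{u} = \frac{1}{- \frac{97}{8832}} = - \frac{8832}{97}$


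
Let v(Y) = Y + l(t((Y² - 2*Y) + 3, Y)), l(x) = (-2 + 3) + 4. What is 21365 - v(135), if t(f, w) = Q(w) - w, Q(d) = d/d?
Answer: 21225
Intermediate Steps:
Q(d) = 1
t(f, w) = 1 - w
l(x) = 5 (l(x) = 1 + 4 = 5)
v(Y) = 5 + Y (v(Y) = Y + 5 = 5 + Y)
21365 - v(135) = 21365 - (5 + 135) = 21365 - 1*140 = 21365 - 140 = 21225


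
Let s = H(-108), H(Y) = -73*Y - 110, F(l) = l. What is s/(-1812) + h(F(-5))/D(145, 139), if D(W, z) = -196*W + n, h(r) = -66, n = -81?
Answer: -10065781/2347446 ≈ -4.2880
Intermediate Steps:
H(Y) = -110 - 73*Y
s = 7774 (s = -110 - 73*(-108) = -110 + 7884 = 7774)
D(W, z) = -81 - 196*W (D(W, z) = -196*W - 81 = -81 - 196*W)
s/(-1812) + h(F(-5))/D(145, 139) = 7774/(-1812) - 66/(-81 - 196*145) = 7774*(-1/1812) - 66/(-81 - 28420) = -3887/906 - 66/(-28501) = -3887/906 - 66*(-1/28501) = -3887/906 + 6/2591 = -10065781/2347446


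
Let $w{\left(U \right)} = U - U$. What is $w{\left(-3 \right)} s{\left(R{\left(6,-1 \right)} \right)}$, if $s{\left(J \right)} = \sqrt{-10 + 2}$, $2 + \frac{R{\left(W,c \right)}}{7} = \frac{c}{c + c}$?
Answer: $0$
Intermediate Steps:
$R{\left(W,c \right)} = - \frac{21}{2}$ ($R{\left(W,c \right)} = -14 + 7 \frac{c}{c + c} = -14 + 7 \frac{c}{2 c} = -14 + 7 c \frac{1}{2 c} = -14 + 7 \cdot \frac{1}{2} = -14 + \frac{7}{2} = - \frac{21}{2}$)
$s{\left(J \right)} = 2 i \sqrt{2}$ ($s{\left(J \right)} = \sqrt{-8} = 2 i \sqrt{2}$)
$w{\left(U \right)} = 0$
$w{\left(-3 \right)} s{\left(R{\left(6,-1 \right)} \right)} = 0 \cdot 2 i \sqrt{2} = 0$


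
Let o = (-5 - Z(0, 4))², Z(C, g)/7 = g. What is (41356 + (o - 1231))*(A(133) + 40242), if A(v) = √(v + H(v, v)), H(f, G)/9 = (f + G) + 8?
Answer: 1658533788 + 41214*√2599 ≈ 1.6606e+9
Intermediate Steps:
H(f, G) = 72 + 9*G + 9*f (H(f, G) = 9*((f + G) + 8) = 9*((G + f) + 8) = 9*(8 + G + f) = 72 + 9*G + 9*f)
Z(C, g) = 7*g
o = 1089 (o = (-5 - 7*4)² = (-5 - 1*28)² = (-5 - 28)² = (-33)² = 1089)
A(v) = √(72 + 19*v) (A(v) = √(v + (72 + 9*v + 9*v)) = √(v + (72 + 18*v)) = √(72 + 19*v))
(41356 + (o - 1231))*(A(133) + 40242) = (41356 + (1089 - 1231))*(√(72 + 19*133) + 40242) = (41356 - 142)*(√(72 + 2527) + 40242) = 41214*(√2599 + 40242) = 41214*(40242 + √2599) = 1658533788 + 41214*√2599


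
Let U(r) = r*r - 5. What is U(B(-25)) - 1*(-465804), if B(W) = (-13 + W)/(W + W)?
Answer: 291124736/625 ≈ 4.6580e+5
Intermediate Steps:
B(W) = (-13 + W)/(2*W) (B(W) = (-13 + W)/((2*W)) = (-13 + W)*(1/(2*W)) = (-13 + W)/(2*W))
U(r) = -5 + r**2 (U(r) = r**2 - 5 = -5 + r**2)
U(B(-25)) - 1*(-465804) = (-5 + ((1/2)*(-13 - 25)/(-25))**2) - 1*(-465804) = (-5 + ((1/2)*(-1/25)*(-38))**2) + 465804 = (-5 + (19/25)**2) + 465804 = (-5 + 361/625) + 465804 = -2764/625 + 465804 = 291124736/625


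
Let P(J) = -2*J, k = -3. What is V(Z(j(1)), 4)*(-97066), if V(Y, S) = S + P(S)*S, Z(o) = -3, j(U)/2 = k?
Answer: 2717848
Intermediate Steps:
j(U) = -6 (j(U) = 2*(-3) = -6)
V(Y, S) = S - 2*S² (V(Y, S) = S + (-2*S)*S = S - 2*S²)
V(Z(j(1)), 4)*(-97066) = (4*(1 - 2*4))*(-97066) = (4*(1 - 8))*(-97066) = (4*(-7))*(-97066) = -28*(-97066) = 2717848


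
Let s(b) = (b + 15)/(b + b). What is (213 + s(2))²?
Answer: 755161/16 ≈ 47198.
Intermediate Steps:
s(b) = (15 + b)/(2*b) (s(b) = (15 + b)/((2*b)) = (15 + b)*(1/(2*b)) = (15 + b)/(2*b))
(213 + s(2))² = (213 + (½)*(15 + 2)/2)² = (213 + (½)*(½)*17)² = (213 + 17/4)² = (869/4)² = 755161/16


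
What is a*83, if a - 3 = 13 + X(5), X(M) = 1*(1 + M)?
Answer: 1826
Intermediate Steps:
X(M) = 1 + M
a = 22 (a = 3 + (13 + (1 + 5)) = 3 + (13 + 6) = 3 + 19 = 22)
a*83 = 22*83 = 1826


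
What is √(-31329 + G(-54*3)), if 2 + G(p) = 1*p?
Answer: I*√31493 ≈ 177.46*I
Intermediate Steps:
G(p) = -2 + p (G(p) = -2 + 1*p = -2 + p)
√(-31329 + G(-54*3)) = √(-31329 + (-2 - 54*3)) = √(-31329 + (-2 - 162)) = √(-31329 - 164) = √(-31493) = I*√31493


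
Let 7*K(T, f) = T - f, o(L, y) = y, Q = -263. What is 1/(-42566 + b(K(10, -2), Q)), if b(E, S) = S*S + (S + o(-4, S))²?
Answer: 1/303279 ≈ 3.2973e-6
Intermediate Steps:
K(T, f) = -f/7 + T/7 (K(T, f) = (T - f)/7 = -f/7 + T/7)
b(E, S) = 5*S² (b(E, S) = S*S + (S + S)² = S² + (2*S)² = S² + 4*S² = 5*S²)
1/(-42566 + b(K(10, -2), Q)) = 1/(-42566 + 5*(-263)²) = 1/(-42566 + 5*69169) = 1/(-42566 + 345845) = 1/303279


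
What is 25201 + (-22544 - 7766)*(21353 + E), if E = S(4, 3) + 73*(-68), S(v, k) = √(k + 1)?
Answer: -496786009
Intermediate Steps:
S(v, k) = √(1 + k)
E = -4962 (E = √(1 + 3) + 73*(-68) = √4 - 4964 = 2 - 4964 = -4962)
25201 + (-22544 - 7766)*(21353 + E) = 25201 + (-22544 - 7766)*(21353 - 4962) = 25201 - 30310*16391 = 25201 - 496811210 = -496786009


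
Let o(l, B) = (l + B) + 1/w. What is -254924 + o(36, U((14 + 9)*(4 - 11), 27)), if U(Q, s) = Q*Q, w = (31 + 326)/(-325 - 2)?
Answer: -27247182/119 ≈ -2.2897e+5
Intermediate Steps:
w = -119/109 (w = 357/(-327) = 357*(-1/327) = -119/109 ≈ -1.0917)
U(Q, s) = Q²
o(l, B) = -109/119 + B + l (o(l, B) = (l + B) + 1/(-119/109) = (B + l) - 109/119 = -109/119 + B + l)
-254924 + o(36, U((14 + 9)*(4 - 11), 27)) = -254924 + (-109/119 + ((14 + 9)*(4 - 11))² + 36) = -254924 + (-109/119 + (23*(-7))² + 36) = -254924 + (-109/119 + (-161)² + 36) = -254924 + (-109/119 + 25921 + 36) = -254924 + 3088774/119 = -27247182/119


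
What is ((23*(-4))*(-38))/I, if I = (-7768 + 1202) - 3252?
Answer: -1748/4909 ≈ -0.35608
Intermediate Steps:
I = -9818 (I = -6566 - 3252 = -9818)
((23*(-4))*(-38))/I = ((23*(-4))*(-38))/(-9818) = -92*(-38)*(-1/9818) = 3496*(-1/9818) = -1748/4909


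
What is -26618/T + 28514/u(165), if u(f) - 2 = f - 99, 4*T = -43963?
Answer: 630400539/1494742 ≈ 421.75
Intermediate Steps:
T = -43963/4 (T = (¼)*(-43963) = -43963/4 ≈ -10991.)
u(f) = -97 + f (u(f) = 2 + (f - 99) = 2 + (-99 + f) = -97 + f)
-26618/T + 28514/u(165) = -26618/(-43963/4) + 28514/(-97 + 165) = -26618*(-4/43963) + 28514/68 = 106472/43963 + 28514*(1/68) = 106472/43963 + 14257/34 = 630400539/1494742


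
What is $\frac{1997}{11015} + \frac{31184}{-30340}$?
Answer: $- \frac{14145139}{16709755} \approx -0.84652$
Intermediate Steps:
$\frac{1997}{11015} + \frac{31184}{-30340} = 1997 \cdot \frac{1}{11015} + 31184 \left(- \frac{1}{30340}\right) = \frac{1997}{11015} - \frac{7796}{7585} = - \frac{14145139}{16709755}$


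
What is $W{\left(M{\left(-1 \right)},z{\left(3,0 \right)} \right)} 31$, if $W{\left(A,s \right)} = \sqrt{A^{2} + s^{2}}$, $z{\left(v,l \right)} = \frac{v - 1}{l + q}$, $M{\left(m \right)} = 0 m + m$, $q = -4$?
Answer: $\frac{31 \sqrt{5}}{2} \approx 34.659$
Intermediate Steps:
$M{\left(m \right)} = m$ ($M{\left(m \right)} = 0 + m = m$)
$z{\left(v,l \right)} = \frac{-1 + v}{-4 + l}$ ($z{\left(v,l \right)} = \frac{v - 1}{l - 4} = \frac{-1 + v}{-4 + l}$)
$W{\left(M{\left(-1 \right)},z{\left(3,0 \right)} \right)} 31 = \sqrt{\left(-1\right)^{2} + \left(\frac{-1 + 3}{-4 + 0}\right)^{2}} \cdot 31 = \sqrt{1 + \left(\frac{1}{-4} \cdot 2\right)^{2}} \cdot 31 = \sqrt{1 + \left(\left(- \frac{1}{4}\right) 2\right)^{2}} \cdot 31 = \sqrt{1 + \left(- \frac{1}{2}\right)^{2}} \cdot 31 = \sqrt{1 + \frac{1}{4}} \cdot 31 = \sqrt{\frac{5}{4}} \cdot 31 = \frac{\sqrt{5}}{2} \cdot 31 = \frac{31 \sqrt{5}}{2}$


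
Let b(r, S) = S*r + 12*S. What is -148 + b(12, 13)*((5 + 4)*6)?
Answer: 16700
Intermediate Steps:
b(r, S) = 12*S + S*r
-148 + b(12, 13)*((5 + 4)*6) = -148 + (13*(12 + 12))*((5 + 4)*6) = -148 + (13*24)*(9*6) = -148 + 312*54 = -148 + 16848 = 16700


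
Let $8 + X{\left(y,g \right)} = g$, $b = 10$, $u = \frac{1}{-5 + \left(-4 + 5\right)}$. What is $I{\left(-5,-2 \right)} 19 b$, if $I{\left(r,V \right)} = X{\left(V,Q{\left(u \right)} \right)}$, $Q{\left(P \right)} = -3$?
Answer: $-2090$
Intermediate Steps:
$u = - \frac{1}{4}$ ($u = \frac{1}{-5 + 1} = \frac{1}{-4} = - \frac{1}{4} \approx -0.25$)
$X{\left(y,g \right)} = -8 + g$
$I{\left(r,V \right)} = -11$ ($I{\left(r,V \right)} = -8 - 3 = -11$)
$I{\left(-5,-2 \right)} 19 b = \left(-11\right) 19 \cdot 10 = \left(-209\right) 10 = -2090$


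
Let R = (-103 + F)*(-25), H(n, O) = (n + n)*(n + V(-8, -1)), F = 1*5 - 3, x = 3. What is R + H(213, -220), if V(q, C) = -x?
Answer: 91985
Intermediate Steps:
F = 2 (F = 5 - 3 = 2)
V(q, C) = -3 (V(q, C) = -1*3 = -3)
H(n, O) = 2*n*(-3 + n) (H(n, O) = (n + n)*(n - 3) = (2*n)*(-3 + n) = 2*n*(-3 + n))
R = 2525 (R = (-103 + 2)*(-25) = -101*(-25) = 2525)
R + H(213, -220) = 2525 + 2*213*(-3 + 213) = 2525 + 2*213*210 = 2525 + 89460 = 91985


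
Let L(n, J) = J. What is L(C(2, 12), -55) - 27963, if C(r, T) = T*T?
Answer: -28018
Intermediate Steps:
C(r, T) = T**2
L(C(2, 12), -55) - 27963 = -55 - 27963 = -28018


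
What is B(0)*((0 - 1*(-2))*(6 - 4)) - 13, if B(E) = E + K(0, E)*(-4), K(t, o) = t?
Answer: -13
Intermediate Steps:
B(E) = E (B(E) = E + 0*(-4) = E + 0 = E)
B(0)*((0 - 1*(-2))*(6 - 4)) - 13 = 0*((0 - 1*(-2))*(6 - 4)) - 13 = 0*((0 + 2)*2) - 13 = 0*(2*2) - 13 = 0*4 - 13 = 0 - 13 = -13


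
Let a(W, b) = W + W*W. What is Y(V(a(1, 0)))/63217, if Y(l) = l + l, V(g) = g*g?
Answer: 8/63217 ≈ 0.00012655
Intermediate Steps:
a(W, b) = W + W²
V(g) = g²
Y(l) = 2*l
Y(V(a(1, 0)))/63217 = (2*(1*(1 + 1))²)/63217 = (2*(1*2)²)*(1/63217) = (2*2²)*(1/63217) = (2*4)*(1/63217) = 8*(1/63217) = 8/63217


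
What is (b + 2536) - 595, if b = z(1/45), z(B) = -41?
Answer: 1900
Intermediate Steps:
b = -41
(b + 2536) - 595 = (-41 + 2536) - 595 = 2495 - 595 = 1900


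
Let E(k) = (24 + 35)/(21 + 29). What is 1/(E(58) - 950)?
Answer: -50/47441 ≈ -0.0010539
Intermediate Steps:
E(k) = 59/50
1/(E(58) - 950) = 1/(59/50 - 950) = 1/(-47441/50) = -50/47441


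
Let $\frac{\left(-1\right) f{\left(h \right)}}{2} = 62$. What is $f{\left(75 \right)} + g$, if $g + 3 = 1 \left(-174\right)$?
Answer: $-301$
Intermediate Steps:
$f{\left(h \right)} = -124$ ($f{\left(h \right)} = \left(-2\right) 62 = -124$)
$g = -177$ ($g = -3 + 1 \left(-174\right) = -3 - 174 = -177$)
$f{\left(75 \right)} + g = -124 - 177 = -301$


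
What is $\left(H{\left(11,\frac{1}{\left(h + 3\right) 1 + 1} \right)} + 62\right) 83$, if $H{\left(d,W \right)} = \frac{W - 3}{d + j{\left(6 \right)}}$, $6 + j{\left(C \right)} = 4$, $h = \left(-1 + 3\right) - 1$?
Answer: $\frac{230408}{45} \approx 5120.2$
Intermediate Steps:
$h = 1$ ($h = 2 - 1 = 1$)
$j{\left(C \right)} = -2$ ($j{\left(C \right)} = -6 + 4 = -2$)
$H{\left(d,W \right)} = \frac{-3 + W}{-2 + d}$ ($H{\left(d,W \right)} = \frac{W - 3}{d - 2} = \frac{-3 + W}{-2 + d}$)
$\left(H{\left(11,\frac{1}{\left(h + 3\right) 1 + 1} \right)} + 62\right) 83 = \left(\frac{-3 + \frac{1}{\left(1 + 3\right) 1 + 1}}{-2 + 11} + 62\right) 83 = \left(\frac{-3 + \frac{1}{4 \cdot 1 + 1}}{9} + 62\right) 83 = \left(\frac{-3 + \frac{1}{4 + 1}}{9} + 62\right) 83 = \left(\frac{-3 + \frac{1}{5}}{9} + 62\right) 83 = \left(\frac{1}{9} \left(- \frac{14}{5}\right) + 62\right) 83 = \left(- \frac{14}{45} + 62\right) 83 = \frac{2776}{45} \cdot 83 = \frac{230408}{45}$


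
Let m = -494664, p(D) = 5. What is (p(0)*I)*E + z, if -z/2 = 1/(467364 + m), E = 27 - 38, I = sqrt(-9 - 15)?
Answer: 1/13650 - 110*I*sqrt(6) ≈ 7.326e-5 - 269.44*I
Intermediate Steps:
I = 2*I*sqrt(6) (I = sqrt(-24) = 2*I*sqrt(6) ≈ 4.899*I)
E = -11
z = 1/13650 (z = -2/(467364 - 494664) = -2/(-27300) = -2*(-1/27300) = 1/13650 ≈ 7.3260e-5)
(p(0)*I)*E + z = (5*(2*I*sqrt(6)))*(-11) + 1/13650 = (10*I*sqrt(6))*(-11) + 1/13650 = -110*I*sqrt(6) + 1/13650 = 1/13650 - 110*I*sqrt(6)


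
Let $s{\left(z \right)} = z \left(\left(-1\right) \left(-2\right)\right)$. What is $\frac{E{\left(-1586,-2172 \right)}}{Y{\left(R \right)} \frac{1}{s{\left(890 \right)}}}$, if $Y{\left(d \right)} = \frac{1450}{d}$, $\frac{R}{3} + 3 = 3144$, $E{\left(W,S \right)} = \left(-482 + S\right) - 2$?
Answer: $- \frac{4454892864}{145} \approx -3.0723 \cdot 10^{7}$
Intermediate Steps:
$E{\left(W,S \right)} = -484 + S$
$R = 9423$ ($R = -9 + 3 \cdot 3144 = -9 + 9432 = 9423$)
$s{\left(z \right)} = 2 z$ ($s{\left(z \right)} = z 2 = 2 z$)
$\frac{E{\left(-1586,-2172 \right)}}{Y{\left(R \right)} \frac{1}{s{\left(890 \right)}}} = \frac{-484 - 2172}{\frac{1450}{9423} \frac{1}{2 \cdot 890}} = - \frac{2656}{1450 \cdot \frac{1}{9423} \cdot \frac{1}{1780}} = - \frac{2656}{\frac{1450}{9423} \cdot \frac{1}{1780}} = - \frac{2656}{\frac{145}{1677294}} = \left(-2656\right) \frac{1677294}{145} = - \frac{4454892864}{145}$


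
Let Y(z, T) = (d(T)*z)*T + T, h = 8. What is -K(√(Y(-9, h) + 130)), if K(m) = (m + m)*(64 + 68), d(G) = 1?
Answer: -264*√66 ≈ -2144.7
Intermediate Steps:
Y(z, T) = T + T*z (Y(z, T) = (1*z)*T + T = z*T + T = T*z + T = T + T*z)
K(m) = 264*m (K(m) = (2*m)*132 = 264*m)
-K(√(Y(-9, h) + 130)) = -264*√(8*(1 - 9) + 130) = -264*√(8*(-8) + 130) = -264*√(-64 + 130) = -264*√66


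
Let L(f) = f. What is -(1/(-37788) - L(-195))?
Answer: -7368659/37788 ≈ -195.00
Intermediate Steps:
-(1/(-37788) - L(-195)) = -(1/(-37788) - 1*(-195)) = -(-1/37788 + 195) = -1*7368659/37788 = -7368659/37788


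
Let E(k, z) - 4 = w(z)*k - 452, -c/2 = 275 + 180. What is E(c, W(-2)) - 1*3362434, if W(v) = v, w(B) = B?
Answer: -3361062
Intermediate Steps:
c = -910 (c = -2*(275 + 180) = -2*455 = -910)
E(k, z) = -448 + k*z (E(k, z) = 4 + (z*k - 452) = 4 + (k*z - 452) = 4 + (-452 + k*z) = -448 + k*z)
E(c, W(-2)) - 1*3362434 = (-448 - 910*(-2)) - 1*3362434 = (-448 + 1820) - 3362434 = 1372 - 3362434 = -3361062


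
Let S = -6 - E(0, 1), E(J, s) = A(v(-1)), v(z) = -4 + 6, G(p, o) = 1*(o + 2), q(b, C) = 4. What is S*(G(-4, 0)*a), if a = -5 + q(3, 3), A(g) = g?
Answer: 16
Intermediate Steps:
G(p, o) = 2 + o (G(p, o) = 1*(2 + o) = 2 + o)
v(z) = 2
E(J, s) = 2
a = -1 (a = -5 + 4 = -1)
S = -8 (S = -6 - 1*2 = -6 - 2 = -8)
S*(G(-4, 0)*a) = -8*(2 + 0)*(-1) = -16*(-1) = -8*(-2) = 16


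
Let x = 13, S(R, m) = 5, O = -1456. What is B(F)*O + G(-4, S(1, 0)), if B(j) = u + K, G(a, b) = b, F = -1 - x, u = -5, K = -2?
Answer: 10197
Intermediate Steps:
F = -14 (F = -1 - 1*13 = -1 - 13 = -14)
B(j) = -7 (B(j) = -5 - 2 = -7)
B(F)*O + G(-4, S(1, 0)) = -7*(-1456) + 5 = 10192 + 5 = 10197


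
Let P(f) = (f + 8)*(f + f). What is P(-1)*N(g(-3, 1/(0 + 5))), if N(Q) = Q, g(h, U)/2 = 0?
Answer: 0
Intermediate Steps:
g(h, U) = 0 (g(h, U) = 2*0 = 0)
P(f) = 2*f*(8 + f) (P(f) = (8 + f)*(2*f) = 2*f*(8 + f))
P(-1)*N(g(-3, 1/(0 + 5))) = (2*(-1)*(8 - 1))*0 = (2*(-1)*7)*0 = -14*0 = 0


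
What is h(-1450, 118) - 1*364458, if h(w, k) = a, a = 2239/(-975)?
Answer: -355348789/975 ≈ -3.6446e+5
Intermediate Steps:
a = -2239/975 (a = 2239*(-1/975) = -2239/975 ≈ -2.2964)
h(w, k) = -2239/975
h(-1450, 118) - 1*364458 = -2239/975 - 1*364458 = -2239/975 - 364458 = -355348789/975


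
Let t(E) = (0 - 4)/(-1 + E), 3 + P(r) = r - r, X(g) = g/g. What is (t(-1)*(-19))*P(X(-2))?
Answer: 114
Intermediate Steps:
X(g) = 1
P(r) = -3 (P(r) = -3 + (r - r) = -3 + 0 = -3)
t(E) = -4/(-1 + E)
(t(-1)*(-19))*P(X(-2)) = (-4/(-1 - 1)*(-19))*(-3) = (-4/(-2)*(-19))*(-3) = (-4*(-½)*(-19))*(-3) = (2*(-19))*(-3) = -38*(-3) = 114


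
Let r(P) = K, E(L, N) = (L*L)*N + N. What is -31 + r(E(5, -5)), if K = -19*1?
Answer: -50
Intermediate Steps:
K = -19
E(L, N) = N + N*L**2 (E(L, N) = L**2*N + N = N*L**2 + N = N + N*L**2)
r(P) = -19
-31 + r(E(5, -5)) = -31 - 19 = -50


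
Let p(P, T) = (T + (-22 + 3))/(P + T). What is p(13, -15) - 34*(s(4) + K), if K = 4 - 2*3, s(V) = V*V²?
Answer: -2091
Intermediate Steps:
p(P, T) = (-19 + T)/(P + T) (p(P, T) = (T - 19)/(P + T) = (-19 + T)/(P + T))
s(V) = V³
K = -2 (K = 4 - 6 = -2)
p(13, -15) - 34*(s(4) + K) = (-19 - 15)/(13 - 15) - 34*(4³ - 2) = -34/(-2) - 34*(64 - 2) = -½*(-34) - 34*62 = 17 - 1*2108 = 17 - 2108 = -2091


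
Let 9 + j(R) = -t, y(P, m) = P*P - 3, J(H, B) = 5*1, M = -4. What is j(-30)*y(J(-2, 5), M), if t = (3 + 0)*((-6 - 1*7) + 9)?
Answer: 66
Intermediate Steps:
J(H, B) = 5
y(P, m) = -3 + P**2 (y(P, m) = P**2 - 3 = -3 + P**2)
t = -12 (t = 3*((-6 - 7) + 9) = 3*(-13 + 9) = 3*(-4) = -12)
j(R) = 3 (j(R) = -9 - 1*(-12) = -9 + 12 = 3)
j(-30)*y(J(-2, 5), M) = 3*(-3 + 5**2) = 3*(-3 + 25) = 3*22 = 66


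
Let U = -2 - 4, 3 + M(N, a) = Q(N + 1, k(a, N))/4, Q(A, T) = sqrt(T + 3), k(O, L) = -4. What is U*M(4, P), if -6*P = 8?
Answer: 18 - 3*I/2 ≈ 18.0 - 1.5*I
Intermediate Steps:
Q(A, T) = sqrt(3 + T)
P = -4/3 (P = -1/6*8 = -4/3 ≈ -1.3333)
M(N, a) = -3 + I/4 (M(N, a) = -3 + sqrt(3 - 4)/4 = -3 + sqrt(-1)*(1/4) = -3 + I*(1/4) = -3 + I/4)
U = -6
U*M(4, P) = -6*(-3 + I/4) = 18 - 3*I/2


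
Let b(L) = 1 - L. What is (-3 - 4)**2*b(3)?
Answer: -98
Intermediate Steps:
(-3 - 4)**2*b(3) = (-3 - 4)**2*(1 - 1*3) = (-7)**2*(1 - 3) = 49*(-2) = -98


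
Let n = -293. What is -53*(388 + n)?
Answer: -5035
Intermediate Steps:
-53*(388 + n) = -53*(388 - 293) = -53*95 = -5035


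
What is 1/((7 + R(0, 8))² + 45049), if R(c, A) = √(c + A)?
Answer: 22553/1017274834 - 7*√2/508637417 ≈ 2.2151e-5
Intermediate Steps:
R(c, A) = √(A + c)
1/((7 + R(0, 8))² + 45049) = 1/((7 + √(8 + 0))² + 45049) = 1/((7 + √8)² + 45049) = 1/((7 + 2*√2)² + 45049) = 1/(45049 + (7 + 2*√2)²)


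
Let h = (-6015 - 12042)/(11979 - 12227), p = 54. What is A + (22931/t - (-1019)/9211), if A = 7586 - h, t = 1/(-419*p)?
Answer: -1185176280534475/2284328 ≈ -5.1883e+8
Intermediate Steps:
h = 18057/248 (h = -18057/(-248) = -18057*(-1/248) = 18057/248 ≈ 72.810)
t = -1/22626 (t = 1/(-419*54) = 1/(-22626) = -1/22626 ≈ -4.4197e-5)
A = 1863271/248 (A = 7586 - 1*18057/248 = 7586 - 18057/248 = 1863271/248 ≈ 7513.2)
A + (22931/t - (-1019)/9211) = 1863271/248 + (22931/(-1/22626) - (-1019)/9211) = 1863271/248 + (22931*(-22626) - (-1019)/9211) = 1863271/248 + (-518836806 - 1*(-1019/9211)) = 1863271/248 + (-518836806 + 1019/9211) = 1863271/248 - 4779005819047/9211 = -1185176280534475/2284328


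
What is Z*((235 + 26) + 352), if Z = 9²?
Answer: 49653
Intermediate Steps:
Z = 81
Z*((235 + 26) + 352) = 81*((235 + 26) + 352) = 81*(261 + 352) = 81*613 = 49653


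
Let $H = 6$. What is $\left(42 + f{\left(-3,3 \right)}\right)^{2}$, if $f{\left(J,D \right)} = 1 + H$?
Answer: $2401$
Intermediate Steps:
$f{\left(J,D \right)} = 7$ ($f{\left(J,D \right)} = 1 + 6 = 7$)
$\left(42 + f{\left(-3,3 \right)}\right)^{2} = \left(42 + 7\right)^{2} = 49^{2} = 2401$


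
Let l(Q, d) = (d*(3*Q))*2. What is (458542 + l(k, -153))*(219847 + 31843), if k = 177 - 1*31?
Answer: 81676928660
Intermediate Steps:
k = 146 (k = 177 - 31 = 146)
l(Q, d) = 6*Q*d (l(Q, d) = (3*Q*d)*2 = 6*Q*d)
(458542 + l(k, -153))*(219847 + 31843) = (458542 + 6*146*(-153))*(219847 + 31843) = (458542 - 134028)*251690 = 324514*251690 = 81676928660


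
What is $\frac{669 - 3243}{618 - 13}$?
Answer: $- \frac{234}{55} \approx -4.2545$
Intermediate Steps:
$\frac{669 - 3243}{618 - 13} = - \frac{2574}{605} = \left(-2574\right) \frac{1}{605} = - \frac{234}{55}$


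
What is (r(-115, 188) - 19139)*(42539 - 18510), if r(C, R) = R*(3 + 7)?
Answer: -414716511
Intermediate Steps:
r(C, R) = 10*R (r(C, R) = R*10 = 10*R)
(r(-115, 188) - 19139)*(42539 - 18510) = (10*188 - 19139)*(42539 - 18510) = (1880 - 19139)*24029 = -17259*24029 = -414716511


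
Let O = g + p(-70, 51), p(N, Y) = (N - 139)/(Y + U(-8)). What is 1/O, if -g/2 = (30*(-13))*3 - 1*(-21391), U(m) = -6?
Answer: -45/1820099 ≈ -2.4724e-5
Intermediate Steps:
p(N, Y) = (-139 + N)/(-6 + Y) (p(N, Y) = (N - 139)/(Y - 6) = (-139 + N)/(-6 + Y))
g = -40442 (g = -2*((30*(-13))*3 - 1*(-21391)) = -2*(-390*3 + 21391) = -2*(-1170 + 21391) = -2*20221 = -40442)
O = -1820099/45 (O = -40442 + (-139 - 70)/(-6 + 51) = -40442 - 209/45 = -1820099/45 ≈ -40447.)
1/O = 1/(-1820099/45) = -45/1820099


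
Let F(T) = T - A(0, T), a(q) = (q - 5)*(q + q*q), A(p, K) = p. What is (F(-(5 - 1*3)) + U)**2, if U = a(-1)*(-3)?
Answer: 4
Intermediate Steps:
a(q) = (-5 + q)*(q + q**2)
F(T) = T (F(T) = T - 1*0 = T + 0 = T)
U = 0 (U = -(-5 + (-1)**2 - 4*(-1))*(-3) = -(-5 + 1 + 4)*(-3) = -1*0*(-3) = 0*(-3) = 0)
(F(-(5 - 1*3)) + U)**2 = (-(5 - 1*3) + 0)**2 = (-(5 - 3) + 0)**2 = (-1*2 + 0)**2 = (-2 + 0)**2 = (-2)**2 = 4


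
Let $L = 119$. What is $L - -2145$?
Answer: $2264$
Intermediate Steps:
$L - -2145 = 119 - -2145 = 119 + 2145 = 2264$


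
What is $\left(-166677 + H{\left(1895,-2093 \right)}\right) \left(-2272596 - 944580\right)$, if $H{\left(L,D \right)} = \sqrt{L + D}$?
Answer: $536229244152 - 9651528 i \sqrt{22} \approx 5.3623 \cdot 10^{11} - 4.527 \cdot 10^{7} i$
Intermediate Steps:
$H{\left(L,D \right)} = \sqrt{D + L}$
$\left(-166677 + H{\left(1895,-2093 \right)}\right) \left(-2272596 - 944580\right) = \left(-166677 + \sqrt{-2093 + 1895}\right) \left(-2272596 - 944580\right) = \left(-166677 + \sqrt{-198}\right) \left(-3217176\right) = \left(-166677 + 3 i \sqrt{22}\right) \left(-3217176\right) = 536229244152 - 9651528 i \sqrt{22}$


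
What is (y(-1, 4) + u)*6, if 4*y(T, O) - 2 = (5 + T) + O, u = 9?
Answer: 69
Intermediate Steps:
y(T, O) = 7/4 + O/4 + T/4 (y(T, O) = 1/2 + ((5 + T) + O)/4 = 1/2 + (5 + O + T)/4 = 1/2 + (5/4 + O/4 + T/4) = 7/4 + O/4 + T/4)
(y(-1, 4) + u)*6 = ((7/4 + (1/4)*4 + (1/4)*(-1)) + 9)*6 = ((7/4 + 1 - 1/4) + 9)*6 = (5/2 + 9)*6 = (23/2)*6 = 69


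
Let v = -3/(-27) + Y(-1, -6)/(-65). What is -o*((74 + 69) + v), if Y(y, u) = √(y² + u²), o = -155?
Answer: 199640/9 - 31*√37/13 ≈ 22168.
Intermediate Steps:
Y(y, u) = √(u² + y²)
v = ⅑ - √37/65 (v = -3/(-27) + √((-6)² + (-1)²)/(-65) = -3*(-1/27) + √(36 + 1)*(-1/65) = ⅑ + √37*(-1/65) = ⅑ - √37/65 ≈ 0.017530)
-o*((74 + 69) + v) = -(-155)*((74 + 69) + (⅑ - √37/65)) = -(-155)*(143 + (⅑ - √37/65)) = -(-155)*(1288/9 - √37/65) = -(-199640/9 + 31*√37/13) = 199640/9 - 31*√37/13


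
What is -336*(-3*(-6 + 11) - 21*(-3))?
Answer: -16128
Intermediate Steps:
-336*(-3*(-6 + 11) - 21*(-3)) = -336*(-3*5 + 63) = -336*(-15 + 63) = -336*48 = -16128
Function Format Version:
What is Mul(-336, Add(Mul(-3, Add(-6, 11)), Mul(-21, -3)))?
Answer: -16128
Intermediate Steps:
Mul(-336, Add(Mul(-3, Add(-6, 11)), Mul(-21, -3))) = Mul(-336, Add(Mul(-3, 5), 63)) = Mul(-336, Add(-15, 63)) = Mul(-336, 48) = -16128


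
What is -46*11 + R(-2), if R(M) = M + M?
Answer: -510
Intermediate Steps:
R(M) = 2*M
-46*11 + R(-2) = -46*11 + 2*(-2) = -506 - 4 = -510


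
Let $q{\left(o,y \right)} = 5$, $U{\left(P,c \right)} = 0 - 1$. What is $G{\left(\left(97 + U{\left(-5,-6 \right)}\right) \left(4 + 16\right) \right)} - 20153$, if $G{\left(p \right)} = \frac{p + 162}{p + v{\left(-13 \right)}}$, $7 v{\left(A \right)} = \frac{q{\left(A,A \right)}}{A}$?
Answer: $- \frac{3520841933}{174715} \approx -20152.0$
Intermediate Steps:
$U{\left(P,c \right)} = -1$ ($U{\left(P,c \right)} = 0 - 1 = -1$)
$v{\left(A \right)} = \frac{5}{7 A}$ ($v{\left(A \right)} = \frac{5 \frac{1}{A}}{7} = \frac{5}{7 A}$)
$G{\left(p \right)} = \frac{162 + p}{- \frac{5}{91} + p}$ ($G{\left(p \right)} = \frac{p + 162}{p + \frac{5}{7 \left(-13\right)}} = \frac{162 + p}{p + \frac{5}{7} \left(- \frac{1}{13}\right)} = \frac{162 + p}{p - \frac{5}{91}} = \frac{162 + p}{- \frac{5}{91} + p}$)
$G{\left(\left(97 + U{\left(-5,-6 \right)}\right) \left(4 + 16\right) \right)} - 20153 = \frac{91 \left(162 + \left(97 - 1\right) \left(4 + 16\right)\right)}{-5 + 91 \left(97 - 1\right) \left(4 + 16\right)} - 20153 = \frac{91 \left(162 + 96 \cdot 20\right)}{-5 + 91 \cdot 96 \cdot 20} - 20153 = \frac{91 \left(162 + 1920\right)}{-5 + 91 \cdot 1920} - 20153 = 91 \frac{1}{-5 + 174720} \cdot 2082 - 20153 = 91 \cdot \frac{1}{174715} \cdot 2082 - 20153 = \frac{189462}{174715} - 20153 = - \frac{3520841933}{174715}$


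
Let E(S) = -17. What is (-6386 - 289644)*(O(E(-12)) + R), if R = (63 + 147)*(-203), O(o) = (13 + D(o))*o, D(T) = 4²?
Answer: 12765701690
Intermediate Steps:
D(T) = 16
O(o) = 29*o (O(o) = (13 + 16)*o = 29*o)
R = -42630 (R = 210*(-203) = -42630)
(-6386 - 289644)*(O(E(-12)) + R) = (-6386 - 289644)*(29*(-17) - 42630) = -296030*(-493 - 42630) = -296030*(-43123) = 12765701690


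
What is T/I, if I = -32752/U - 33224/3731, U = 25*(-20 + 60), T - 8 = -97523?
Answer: 45478558125/19427714 ≈ 2340.9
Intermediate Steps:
T = -97515 (T = 8 - 97523 = -97515)
U = 1000 (U = 25*40 = 1000)
I = -19427714/466375 (I = -32752/1000 - 33224/3731 = -32752*1/1000 - 33224*1/3731 = -4094/125 - 33224/3731 = -19427714/466375 ≈ -41.657)
T/I = -97515/(-19427714/466375) = -97515*(-466375/19427714) = 45478558125/19427714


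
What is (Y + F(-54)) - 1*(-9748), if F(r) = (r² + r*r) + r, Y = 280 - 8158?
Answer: 7648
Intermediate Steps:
Y = -7878
F(r) = r + 2*r² (F(r) = (r² + r²) + r = 2*r² + r = r + 2*r²)
(Y + F(-54)) - 1*(-9748) = (-7878 - 54*(1 + 2*(-54))) - 1*(-9748) = (-7878 - 54*(1 - 108)) + 9748 = (-7878 - 54*(-107)) + 9748 = (-7878 + 5778) + 9748 = -2100 + 9748 = 7648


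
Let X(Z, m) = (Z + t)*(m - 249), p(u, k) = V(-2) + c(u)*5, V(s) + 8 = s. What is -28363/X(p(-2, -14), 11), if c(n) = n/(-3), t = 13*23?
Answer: 85089/208726 ≈ 0.40766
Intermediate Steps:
V(s) = -8 + s
t = 299
c(n) = -n/3 (c(n) = n*(-⅓) = -n/3)
p(u, k) = -10 - 5*u/3 (p(u, k) = (-8 - 2) - u/3*5 = -10 - 5*u/3)
X(Z, m) = (-249 + m)*(299 + Z) (X(Z, m) = (Z + 299)*(m - 249) = (299 + Z)*(-249 + m) = (-249 + m)*(299 + Z))
-28363/X(p(-2, -14), 11) = -28363/(-74451 - 249*(-10 - 5/3*(-2)) + 299*11 + (-10 - 5/3*(-2))*11) = -28363/(-74451 - 249*(-10 + 10/3) + 3289 + (-10 + 10/3)*11) = -28363/(-74451 - 249*(-20/3) + 3289 - 20/3*11) = -28363/(-74451 + 1660 + 3289 - 220/3) = -28363/(-208726/3) = -28363*(-3/208726) = 85089/208726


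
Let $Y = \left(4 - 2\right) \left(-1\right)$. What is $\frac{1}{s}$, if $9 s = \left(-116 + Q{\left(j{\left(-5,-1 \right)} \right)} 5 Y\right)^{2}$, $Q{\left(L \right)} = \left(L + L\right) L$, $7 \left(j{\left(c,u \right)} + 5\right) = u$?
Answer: $\frac{21609}{998812816} \approx 2.1635 \cdot 10^{-5}$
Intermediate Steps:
$j{\left(c,u \right)} = -5 + \frac{u}{7}$
$Q{\left(L \right)} = 2 L^{2}$ ($Q{\left(L \right)} = 2 L L = 2 L^{2}$)
$Y = -2$ ($Y = 2 \left(-1\right) = -2$)
$s = \frac{998812816}{21609}$ ($s = \frac{\left(-116 + 2 \left(-5 + \frac{1}{7} \left(-1\right)\right)^{2} \cdot 5 \left(-2\right)\right)^{2}}{9} = \frac{\left(-116 + 2 \left(-5 - \frac{1}{7}\right)^{2} \cdot 5 \left(-2\right)\right)^{2}}{9} = \frac{\left(-116 + 2 \left(- \frac{36}{7}\right)^{2} \cdot 5 \left(-2\right)\right)^{2}}{9} = \frac{\left(-116 + 2 \cdot \frac{1296}{49} \cdot 5 \left(-2\right)\right)^{2}}{9} = \frac{\left(-116 + \frac{2592}{49} \cdot 5 \left(-2\right)\right)^{2}}{9} = \frac{\left(-116 + \frac{12960}{49} \left(-2\right)\right)^{2}}{9} = \frac{\left(-116 - \frac{25920}{49}\right)^{2}}{9} = \frac{\left(- \frac{31604}{49}\right)^{2}}{9} = \frac{1}{9} \cdot \frac{998812816}{2401} = \frac{998812816}{21609} \approx 46222.0$)
$\frac{1}{s} = \frac{1}{\frac{998812816}{21609}} = \frac{21609}{998812816}$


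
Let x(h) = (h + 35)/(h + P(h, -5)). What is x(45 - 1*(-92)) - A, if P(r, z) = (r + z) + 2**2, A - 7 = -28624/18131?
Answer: -23715457/4949763 ≈ -4.7912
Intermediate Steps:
A = 98293/18131 (A = 7 - 28624/18131 = 98293/18131 ≈ 5.4213)
P(r, z) = 4 + r + z (P(r, z) = (r + z) + 4 = 4 + r + z)
x(h) = (35 + h)/(-1 + 2*h) (x(h) = (h + 35)/(h + (4 + h - 5)) = (35 + h)/(h + (-1 + h)) = (35 + h)/(-1 + 2*h))
x(45 - 1*(-92)) - A = (35 + (45 - 1*(-92)))/(-1 + 2*(45 - 1*(-92))) - 1*98293/18131 = (35 + (45 + 92))/(-1 + 2*(45 + 92)) - 98293/18131 = (35 + 137)/(-1 + 2*137) - 98293/18131 = 172/(-1 + 274) - 98293/18131 = 172/273 - 98293/18131 = -23715457/4949763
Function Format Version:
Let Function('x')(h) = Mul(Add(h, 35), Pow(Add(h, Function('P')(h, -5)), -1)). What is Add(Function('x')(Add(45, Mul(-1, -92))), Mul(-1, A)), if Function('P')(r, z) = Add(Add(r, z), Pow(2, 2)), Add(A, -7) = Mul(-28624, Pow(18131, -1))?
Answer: Rational(-23715457, 4949763) ≈ -4.7912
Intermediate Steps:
A = Rational(98293, 18131) (A = Add(7, Mul(-28624, Pow(18131, -1))) = Add(7, Mul(-28624, Rational(1, 18131))) = Add(7, Rational(-28624, 18131)) = Rational(98293, 18131) ≈ 5.4213)
Function('P')(r, z) = Add(4, r, z) (Function('P')(r, z) = Add(Add(r, z), 4) = Add(4, r, z))
Function('x')(h) = Mul(Pow(Add(-1, Mul(2, h)), -1), Add(35, h)) (Function('x')(h) = Mul(Add(h, 35), Pow(Add(h, Add(4, h, -5)), -1)) = Mul(Add(35, h), Pow(Add(h, Add(-1, h)), -1)) = Mul(Add(35, h), Pow(Add(-1, Mul(2, h)), -1)) = Mul(Pow(Add(-1, Mul(2, h)), -1), Add(35, h)))
Add(Function('x')(Add(45, Mul(-1, -92))), Mul(-1, A)) = Add(Mul(Pow(Add(-1, Mul(2, Add(45, Mul(-1, -92)))), -1), Add(35, Add(45, Mul(-1, -92)))), Mul(-1, Rational(98293, 18131))) = Add(Mul(Pow(Add(-1, Mul(2, Add(45, 92))), -1), Add(35, Add(45, 92))), Rational(-98293, 18131)) = Add(Mul(Pow(Add(-1, Mul(2, 137)), -1), Add(35, 137)), Rational(-98293, 18131)) = Add(Mul(Pow(Add(-1, 274), -1), 172), Rational(-98293, 18131)) = Add(Mul(Pow(273, -1), 172), Rational(-98293, 18131)) = Add(Mul(Rational(1, 273), 172), Rational(-98293, 18131)) = Add(Rational(172, 273), Rational(-98293, 18131)) = Rational(-23715457, 4949763)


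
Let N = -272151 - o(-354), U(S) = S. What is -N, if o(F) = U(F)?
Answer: 271797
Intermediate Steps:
o(F) = F
N = -271797 (N = -272151 - 1*(-354) = -272151 + 354 = -271797)
-N = -1*(-271797) = 271797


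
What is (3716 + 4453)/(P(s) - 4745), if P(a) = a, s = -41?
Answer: -8169/4786 ≈ -1.7069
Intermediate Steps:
(3716 + 4453)/(P(s) - 4745) = (3716 + 4453)/(-41 - 4745) = 8169/(-4786) = 8169*(-1/4786) = -8169/4786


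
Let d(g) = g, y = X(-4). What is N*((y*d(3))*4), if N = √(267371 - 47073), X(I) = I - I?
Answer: 0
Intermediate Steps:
X(I) = 0
y = 0
N = √220298 ≈ 469.36
N*((y*d(3))*4) = √220298*((0*3)*4) = √220298*(0*4) = √220298*0 = 0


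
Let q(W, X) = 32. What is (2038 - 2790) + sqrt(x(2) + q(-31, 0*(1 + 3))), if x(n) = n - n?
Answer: -752 + 4*sqrt(2) ≈ -746.34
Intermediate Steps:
x(n) = 0
(2038 - 2790) + sqrt(x(2) + q(-31, 0*(1 + 3))) = (2038 - 2790) + sqrt(0 + 32) = -752 + sqrt(32) = -752 + 4*sqrt(2)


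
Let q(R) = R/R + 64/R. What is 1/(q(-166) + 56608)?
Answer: 83/4698515 ≈ 1.7665e-5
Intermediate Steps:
q(R) = 1 + 64/R
1/(q(-166) + 56608) = 1/((64 - 166)/(-166) + 56608) = 1/(-1/166*(-102) + 56608) = 1/(51/83 + 56608) = 1/(4698515/83) = 83/4698515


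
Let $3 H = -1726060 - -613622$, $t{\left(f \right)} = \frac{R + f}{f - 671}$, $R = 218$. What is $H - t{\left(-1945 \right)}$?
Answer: $- \frac{323349221}{872} \approx -3.7081 \cdot 10^{5}$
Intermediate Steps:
$t{\left(f \right)} = \frac{218 + f}{-671 + f}$ ($t{\left(f \right)} = \frac{218 + f}{f - 671} = \frac{218 + f}{-671 + f}$)
$H = - \frac{1112438}{3}$ ($H = \frac{-1726060 - -613622}{3} = \frac{-1726060 + 613622}{3} = \frac{1}{3} \left(-1112438\right) = - \frac{1112438}{3} \approx -3.7081 \cdot 10^{5}$)
$H - t{\left(-1945 \right)} = - \frac{1112438}{3} - \frac{218 - 1945}{-671 - 1945} = - \frac{1112438}{3} - \frac{1}{-2616} \left(-1727\right) = - \frac{1112438}{3} - \left(- \frac{1}{2616}\right) \left(-1727\right) = - \frac{1112438}{3} - \frac{1727}{2616} = - \frac{323349221}{872}$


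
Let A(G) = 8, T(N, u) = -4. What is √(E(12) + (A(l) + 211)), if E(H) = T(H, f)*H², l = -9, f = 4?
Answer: I*√357 ≈ 18.894*I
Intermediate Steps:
E(H) = -4*H²
√(E(12) + (A(l) + 211)) = √(-4*12² + (8 + 211)) = √(-4*144 + 219) = √(-576 + 219) = √(-357) = I*√357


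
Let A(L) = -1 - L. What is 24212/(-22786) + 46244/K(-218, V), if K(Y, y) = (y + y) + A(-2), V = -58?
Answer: -528250082/1310195 ≈ -403.18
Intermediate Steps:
K(Y, y) = 1 + 2*y (K(Y, y) = (y + y) + (-1 - 1*(-2)) = 2*y + (-1 + 2) = 2*y + 1 = 1 + 2*y)
24212/(-22786) + 46244/K(-218, V) = 24212/(-22786) + 46244/(1 + 2*(-58)) = 24212*(-1/22786) + 46244/(1 - 116) = -12106/11393 + 46244/(-115) = -12106/11393 + 46244*(-1/115) = -12106/11393 - 46244/115 = -528250082/1310195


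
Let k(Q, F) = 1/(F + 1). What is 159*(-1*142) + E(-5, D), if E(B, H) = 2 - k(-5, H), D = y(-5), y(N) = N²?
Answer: -586977/26 ≈ -22576.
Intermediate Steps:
k(Q, F) = 1/(1 + F)
D = 25 (D = (-5)² = 25)
E(B, H) = 2 - 1/(1 + H)
159*(-1*142) + E(-5, D) = 159*(-1*142) + (1 + 2*25)/(1 + 25) = 159*(-142) + (1 + 50)/26 = -22578 + (1/26)*51 = -22578 + 51/26 = -586977/26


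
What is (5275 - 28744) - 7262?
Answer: -30731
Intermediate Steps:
(5275 - 28744) - 7262 = -23469 - 7262 = -30731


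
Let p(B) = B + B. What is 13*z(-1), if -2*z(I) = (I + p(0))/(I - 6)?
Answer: -13/14 ≈ -0.92857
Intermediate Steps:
p(B) = 2*B
z(I) = -I/(2*(-6 + I)) (z(I) = -(I + 2*0)/(2*(I - 6)) = -(I + 0)/(2*(-6 + I)) = -I/(2*(-6 + I)))
13*z(-1) = 13*(-1*(-1)/(-12 + 2*(-1))) = 13*(-1*(-1)/(-12 - 2)) = 13*(-1*(-1)/(-14)) = 13*(-1*(-1)*(-1/14)) = 13*(-1/14) = -13/14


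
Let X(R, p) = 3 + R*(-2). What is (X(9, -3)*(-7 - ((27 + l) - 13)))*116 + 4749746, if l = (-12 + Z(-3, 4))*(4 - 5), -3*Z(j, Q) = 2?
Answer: 4808326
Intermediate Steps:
Z(j, Q) = -⅔ (Z(j, Q) = -⅓*2 = -⅔)
l = 38/3 (l = (-12 - ⅔)*(4 - 5) = -38/3*(-1) = 38/3 ≈ 12.667)
X(R, p) = 3 - 2*R
(X(9, -3)*(-7 - ((27 + l) - 13)))*116 + 4749746 = ((3 - 2*9)*(-7 - ((27 + 38/3) - 13)))*116 + 4749746 = ((3 - 18)*(-7 - (119/3 - 13)))*116 + 4749746 = -15*(-7 - 1*80/3)*116 + 4749746 = -15*(-7 - 80/3)*116 + 4749746 = -15*(-101/3)*116 + 4749746 = 505*116 + 4749746 = 58580 + 4749746 = 4808326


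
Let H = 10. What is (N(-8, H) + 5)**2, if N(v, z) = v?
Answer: 9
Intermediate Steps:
(N(-8, H) + 5)**2 = (-8 + 5)**2 = (-3)**2 = 9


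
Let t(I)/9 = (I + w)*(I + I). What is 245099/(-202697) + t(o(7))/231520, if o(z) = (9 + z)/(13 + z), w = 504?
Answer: -43181165362/36662819875 ≈ -1.1778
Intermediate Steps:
o(z) = (9 + z)/(13 + z)
t(I) = 18*I*(504 + I) (t(I) = 9*((I + 504)*(I + I)) = 9*((504 + I)*(2*I)) = 9*(2*I*(504 + I)) = 18*I*(504 + I))
245099/(-202697) + t(o(7))/231520 = 245099/(-202697) + (18*((9 + 7)/(13 + 7))*(504 + (9 + 7)/(13 + 7)))/231520 = 245099*(-1/202697) + (18*(16/20)*(504 + 16/20))*(1/231520) = -245099/202697 + (18*((1/20)*16)*(504 + (1/20)*16))*(1/231520) = -245099/202697 + (18*(⅘)*(504 + ⅘))*(1/231520) = -245099/202697 + (18*(⅘)*(2524/5))*(1/231520) = -245099/202697 + (181728/25)*(1/231520) = -245099/202697 + 5679/180875 = -43181165362/36662819875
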